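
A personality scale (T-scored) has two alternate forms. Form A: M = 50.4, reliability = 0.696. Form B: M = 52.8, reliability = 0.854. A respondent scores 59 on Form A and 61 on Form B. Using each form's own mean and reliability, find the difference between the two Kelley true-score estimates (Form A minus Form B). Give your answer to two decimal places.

T̂_A = 0.696(59) + 0.304(50.4) = 56.3856
T̂_B = 0.854(61) + 0.146(52.8) = 59.8028
T̂_A − T̂_B = -3.4172

-3.42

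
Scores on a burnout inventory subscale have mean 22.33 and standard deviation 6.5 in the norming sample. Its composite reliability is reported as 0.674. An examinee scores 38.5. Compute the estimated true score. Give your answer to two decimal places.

T̂ = 0.674(38.5) + 0.326(22.33) = 25.9490 + 7.27958 = 33.229 → 33.23

33.23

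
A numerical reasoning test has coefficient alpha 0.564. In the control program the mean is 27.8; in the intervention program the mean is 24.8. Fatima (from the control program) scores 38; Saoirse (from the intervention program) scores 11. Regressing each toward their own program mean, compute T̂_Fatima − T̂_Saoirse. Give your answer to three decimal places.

T̂_Fatima = 0.564(38) + 0.436(27.8) = 33.55280
T̂_Saoirse = 0.564(11) + 0.436(24.8) = 17.01680
Difference = 33.55280 − 17.01680 = 16.53600

16.536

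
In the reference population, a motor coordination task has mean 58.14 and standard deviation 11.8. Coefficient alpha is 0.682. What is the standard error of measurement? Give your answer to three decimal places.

SEM = SD · √(1 − ρ) = 11.8 × √0.318 = 11.8 × 0.5639 = 6.6542

6.654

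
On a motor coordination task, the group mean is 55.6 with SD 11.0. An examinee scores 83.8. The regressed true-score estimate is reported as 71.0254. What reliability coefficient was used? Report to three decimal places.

0.547

T̂ = ρX + (1 − ρ)μ  ⇒  T̂ − μ = ρ(X − μ)
ρ = (T̂ − μ)/(X − μ) = (71.0254 − 55.6) / (83.8 − 55.6) = 15.4254 / 28.2 = 0.54700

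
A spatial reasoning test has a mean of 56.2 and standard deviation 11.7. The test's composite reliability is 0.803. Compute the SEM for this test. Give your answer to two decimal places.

5.19

SEM = SD · √(1 − ρ) = 11.7 × √0.197 = 11.7 × 0.4438 = 5.193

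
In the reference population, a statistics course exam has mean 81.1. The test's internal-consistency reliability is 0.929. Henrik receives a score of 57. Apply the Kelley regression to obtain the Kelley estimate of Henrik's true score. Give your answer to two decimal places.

58.71

Kelley's formula gives T̂ = 0.929·57 + 0.071·81.1 = 52.953 + 5.7581 = 58.711.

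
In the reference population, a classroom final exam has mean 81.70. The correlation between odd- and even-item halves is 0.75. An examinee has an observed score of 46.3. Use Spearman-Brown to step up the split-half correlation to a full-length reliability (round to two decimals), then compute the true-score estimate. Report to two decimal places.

51.26

Spearman-Brown: ρ = 2r/(1 + r) = 2(0.75)/(1 + 0.75) = 1.500/1.75 = 0.8571 → 0.86
T̂ = ρX + (1 − ρ)μ
  = 0.86 × 46.3 + 0.14 × 81.70
  = 39.818 + 11.4380
  = 51.256
  ≈ 51.26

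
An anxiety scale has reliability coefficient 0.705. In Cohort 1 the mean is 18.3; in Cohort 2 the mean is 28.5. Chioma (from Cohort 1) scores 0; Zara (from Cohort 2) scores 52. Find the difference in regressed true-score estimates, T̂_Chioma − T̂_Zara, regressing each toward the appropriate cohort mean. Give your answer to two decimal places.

-39.67

T̂_Chioma = 0.705(0) + 0.295(18.3) = 5.3985
T̂_Zara = 0.705(52) + 0.295(28.5) = 45.0675
Difference = 5.3985 − 45.0675 = -39.6690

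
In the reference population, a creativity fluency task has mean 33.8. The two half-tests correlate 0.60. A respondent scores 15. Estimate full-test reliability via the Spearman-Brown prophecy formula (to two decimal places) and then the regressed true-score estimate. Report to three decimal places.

Spearman-Brown: ρ = 2r/(1 + r) = 2(0.60)/(1 + 0.60) = 1.200/1.60 = 0.7500 → 0.75
T̂ = ρX + (1 − ρ)μ
  = 0.75 × 15 + 0.25 × 33.8
  = 11.25 + 8.450
  = 19.7000
  ≈ 19.700

19.700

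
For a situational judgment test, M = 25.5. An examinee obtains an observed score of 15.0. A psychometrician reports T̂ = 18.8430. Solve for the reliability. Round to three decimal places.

0.634

T̂ = ρX + (1 − ρ)μ  ⇒  T̂ − μ = ρ(X − μ)
ρ = (T̂ − μ)/(X − μ) = (18.8430 − 25.5) / (15.0 − 25.5) = -6.6570 / -10.5 = 0.63400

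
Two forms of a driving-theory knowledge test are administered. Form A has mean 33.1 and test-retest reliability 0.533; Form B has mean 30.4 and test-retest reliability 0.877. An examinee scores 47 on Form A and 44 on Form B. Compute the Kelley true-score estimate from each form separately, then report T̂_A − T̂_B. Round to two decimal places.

-1.82

T̂_A = 0.533(47) + 0.467(33.1) = 40.5087
T̂_B = 0.877(44) + 0.123(30.4) = 42.3272
T̂_A − T̂_B = -1.8185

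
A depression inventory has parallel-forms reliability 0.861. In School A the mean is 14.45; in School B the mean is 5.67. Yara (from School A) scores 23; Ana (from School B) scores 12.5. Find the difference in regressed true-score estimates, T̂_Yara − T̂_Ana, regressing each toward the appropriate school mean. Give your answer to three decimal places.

T̂_Yara = 0.861(23) + 0.139(14.45) = 21.81155
T̂_Ana = 0.861(12.5) + 0.139(5.67) = 11.55063
Difference = 21.81155 − 11.55063 = 10.26092

10.261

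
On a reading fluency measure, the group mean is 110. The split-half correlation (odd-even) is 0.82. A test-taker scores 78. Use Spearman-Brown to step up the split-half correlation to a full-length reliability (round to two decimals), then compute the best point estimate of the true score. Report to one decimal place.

Spearman-Brown: ρ = 2r/(1 + r) = 2(0.82)/(1 + 0.82) = 1.640/1.82 = 0.9011 → 0.90
T̂ = ρX + (1 − ρ)μ
  = 0.90 × 78 + 0.10 × 110
  = 70.20 + 11.00
  = 81.20
  ≈ 81.2

81.2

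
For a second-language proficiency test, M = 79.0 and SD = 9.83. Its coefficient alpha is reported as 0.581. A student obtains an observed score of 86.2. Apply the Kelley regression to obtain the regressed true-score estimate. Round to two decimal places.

83.18

Weight the observed score by reliability and the mean by (1 − reliability): T̂ = 0.581·86.2 + 0.419·79.0 = 50.0822 + 33.1010 = 83.183.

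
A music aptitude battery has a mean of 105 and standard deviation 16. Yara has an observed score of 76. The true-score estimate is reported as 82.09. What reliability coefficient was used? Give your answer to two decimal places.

0.79

T̂ = ρX + (1 − ρ)μ  ⇒  T̂ − μ = ρ(X − μ)
ρ = (T̂ − μ)/(X − μ) = (82.09 − 105) / (76 − 105) = -22.91 / -29.0 = 0.7900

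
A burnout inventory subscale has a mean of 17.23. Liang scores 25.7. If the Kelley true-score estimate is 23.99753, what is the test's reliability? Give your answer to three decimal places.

0.799

T̂ = ρX + (1 − ρ)μ  ⇒  T̂ − μ = ρ(X − μ)
ρ = (T̂ − μ)/(X − μ) = (23.99753 − 17.23) / (25.7 − 17.23) = 6.76753 / 8.47 = 0.79900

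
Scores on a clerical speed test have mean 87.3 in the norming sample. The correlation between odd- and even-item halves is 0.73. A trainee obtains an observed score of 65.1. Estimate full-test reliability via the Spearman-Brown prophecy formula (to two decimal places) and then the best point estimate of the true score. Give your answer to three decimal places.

68.652

Spearman-Brown: ρ = 2r/(1 + r) = 2(0.73)/(1 + 0.73) = 1.460/1.73 = 0.8439 → 0.84
T̂ = ρX + (1 − ρ)μ
  = 0.84 × 65.1 + 0.16 × 87.3
  = 54.684 + 13.968
  = 68.6520
  ≈ 68.652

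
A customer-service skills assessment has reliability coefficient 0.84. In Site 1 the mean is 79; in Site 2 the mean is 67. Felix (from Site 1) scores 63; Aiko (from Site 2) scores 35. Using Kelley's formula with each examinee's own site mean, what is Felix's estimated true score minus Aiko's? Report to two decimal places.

T̂_Felix = 0.84(63) + 0.16(79) = 65.5600
T̂_Aiko = 0.84(35) + 0.16(67) = 40.1200
Difference = 65.5600 − 40.1200 = 25.4400

25.44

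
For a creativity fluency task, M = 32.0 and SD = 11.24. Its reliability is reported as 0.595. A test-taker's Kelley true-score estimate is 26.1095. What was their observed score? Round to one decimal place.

22.1

T̂ = ρX + (1 − ρ)μ  ⇒  X = (T̂ − (1 − ρ)μ) / ρ
X = (26.1095 − 0.405 × 32.0) / 0.595 = (26.1095 − 12.9600) / 0.595 = 13.1495 / 0.595 = 22.100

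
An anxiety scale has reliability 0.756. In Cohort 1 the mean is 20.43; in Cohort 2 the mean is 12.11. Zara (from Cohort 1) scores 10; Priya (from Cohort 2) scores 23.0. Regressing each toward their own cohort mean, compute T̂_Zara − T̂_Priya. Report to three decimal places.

T̂_Zara = 0.756(10) + 0.244(20.43) = 12.54492
T̂_Priya = 0.756(23.0) + 0.244(12.11) = 20.34284
Difference = 12.54492 − 20.34284 = -7.79792

-7.798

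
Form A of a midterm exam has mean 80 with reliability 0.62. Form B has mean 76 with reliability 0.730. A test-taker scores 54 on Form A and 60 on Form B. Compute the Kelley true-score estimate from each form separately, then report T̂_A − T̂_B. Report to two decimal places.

-0.44

T̂_A = 0.62(54) + 0.38(80) = 63.8800
T̂_B = 0.730(60) + 0.270(76) = 64.3200
T̂_A − T̂_B = -0.4400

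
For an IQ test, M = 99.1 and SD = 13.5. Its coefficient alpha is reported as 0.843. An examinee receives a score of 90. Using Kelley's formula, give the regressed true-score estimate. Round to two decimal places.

T̂ = 0.843(90) + 0.157(99.1) = 75.870 + 15.5587 = 91.429 → 91.43

91.43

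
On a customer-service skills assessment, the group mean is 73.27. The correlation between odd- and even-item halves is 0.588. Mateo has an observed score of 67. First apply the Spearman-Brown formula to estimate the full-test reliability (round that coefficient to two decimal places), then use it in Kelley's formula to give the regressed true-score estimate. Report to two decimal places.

Spearman-Brown: ρ = 2r/(1 + r) = 2(0.588)/(1 + 0.588) = 1.1760/1.588 = 0.7406 → 0.74
Kelley's formula gives T̂ = 0.74·67 + 0.26·73.27 = 49.58 + 19.0502 = 68.630.

68.63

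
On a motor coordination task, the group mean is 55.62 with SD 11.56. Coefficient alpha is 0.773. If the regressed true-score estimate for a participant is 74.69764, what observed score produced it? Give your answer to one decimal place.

T̂ = ρX + (1 − ρ)μ  ⇒  X = (T̂ − (1 − ρ)μ) / ρ
X = (74.69764 − 0.227 × 55.62) / 0.773 = (74.69764 − 12.62574) / 0.773 = 62.07190 / 0.773 = 80.300

80.3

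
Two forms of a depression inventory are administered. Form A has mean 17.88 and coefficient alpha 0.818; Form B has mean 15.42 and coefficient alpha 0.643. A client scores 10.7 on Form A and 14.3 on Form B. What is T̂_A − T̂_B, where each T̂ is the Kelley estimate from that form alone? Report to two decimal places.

T̂_A = 0.818(10.7) + 0.182(17.88) = 12.0068
T̂_B = 0.643(14.3) + 0.357(15.42) = 14.6998
T̂_A − T̂_B = -2.6931

-2.69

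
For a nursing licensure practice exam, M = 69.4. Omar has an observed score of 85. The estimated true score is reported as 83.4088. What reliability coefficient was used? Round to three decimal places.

0.898

T̂ = ρX + (1 − ρ)μ  ⇒  T̂ − μ = ρ(X − μ)
ρ = (T̂ − μ)/(X − μ) = (83.4088 − 69.4) / (85 − 69.4) = 14.0088 / 15.6 = 0.89800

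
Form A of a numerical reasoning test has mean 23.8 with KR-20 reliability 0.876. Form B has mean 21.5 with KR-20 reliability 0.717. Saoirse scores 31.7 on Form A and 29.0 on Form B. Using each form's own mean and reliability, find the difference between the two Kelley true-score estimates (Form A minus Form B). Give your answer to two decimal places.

T̂_A = 0.876(31.7) + 0.124(23.8) = 30.7204
T̂_B = 0.717(29.0) + 0.283(21.5) = 26.8775
T̂_A − T̂_B = 3.8429

3.84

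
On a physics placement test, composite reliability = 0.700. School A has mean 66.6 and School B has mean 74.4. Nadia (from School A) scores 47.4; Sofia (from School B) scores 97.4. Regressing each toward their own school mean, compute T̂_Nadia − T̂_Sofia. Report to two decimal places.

-37.34

T̂_Nadia = 0.700(47.4) + 0.300(66.6) = 53.1600
T̂_Sofia = 0.700(97.4) + 0.300(74.4) = 90.5000
Difference = 53.1600 − 90.5000 = -37.3400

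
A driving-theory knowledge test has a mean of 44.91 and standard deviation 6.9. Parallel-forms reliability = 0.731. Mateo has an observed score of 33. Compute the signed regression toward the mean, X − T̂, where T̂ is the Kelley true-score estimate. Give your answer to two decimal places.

-3.20

T̂ = 0.731(33) + 0.269(44.91) = 24.123 + 12.08079 = 36.2038 → 36.204
X − T̂ = 33 − 36.204 = -3.204 → -3.20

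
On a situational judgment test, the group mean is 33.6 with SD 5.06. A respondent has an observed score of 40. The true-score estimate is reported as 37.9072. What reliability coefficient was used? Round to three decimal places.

T̂ = ρX + (1 − ρ)μ  ⇒  T̂ − μ = ρ(X − μ)
ρ = (T̂ − μ)/(X − μ) = (37.9072 − 33.6) / (40 − 33.6) = 4.3072 / 6.4 = 0.67300

0.673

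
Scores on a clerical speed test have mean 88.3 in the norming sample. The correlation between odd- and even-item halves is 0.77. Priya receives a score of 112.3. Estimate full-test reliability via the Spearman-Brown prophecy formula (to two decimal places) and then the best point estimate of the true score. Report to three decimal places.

Spearman-Brown: ρ = 2r/(1 + r) = 2(0.77)/(1 + 0.77) = 1.540/1.77 = 0.8701 → 0.87
T̂ = ρX + (1 − ρ)μ
  = 0.87 × 112.3 + 0.13 × 88.3
  = 97.701 + 11.479
  = 109.1800
  ≈ 109.180

109.180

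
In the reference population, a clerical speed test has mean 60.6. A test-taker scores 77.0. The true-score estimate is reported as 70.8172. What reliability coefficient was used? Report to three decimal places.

0.623

T̂ = ρX + (1 − ρ)μ  ⇒  T̂ − μ = ρ(X − μ)
ρ = (T̂ − μ)/(X − μ) = (70.8172 − 60.6) / (77.0 − 60.6) = 10.2172 / 16.4 = 0.62300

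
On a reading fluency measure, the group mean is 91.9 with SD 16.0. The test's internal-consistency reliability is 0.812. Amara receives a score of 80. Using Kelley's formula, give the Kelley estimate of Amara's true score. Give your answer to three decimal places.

Weight the observed score by reliability and the mean by (1 − reliability): T̂ = 0.812·80 + 0.188·91.9 = 64.960 + 17.2772 = 82.2372.

82.237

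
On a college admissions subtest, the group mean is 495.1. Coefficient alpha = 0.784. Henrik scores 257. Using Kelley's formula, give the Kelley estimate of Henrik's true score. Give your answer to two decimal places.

T̂ = ρX + (1 − ρ)μ
  = 0.784 × 257 + 0.216 × 495.1
  = 201.488 + 106.9416
  = 308.430
  ≈ 308.43

308.43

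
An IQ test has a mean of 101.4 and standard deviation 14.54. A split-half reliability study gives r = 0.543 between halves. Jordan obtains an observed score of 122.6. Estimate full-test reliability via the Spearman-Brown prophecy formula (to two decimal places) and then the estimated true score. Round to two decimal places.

Spearman-Brown: ρ = 2r/(1 + r) = 2(0.543)/(1 + 0.543) = 1.0860/1.543 = 0.7038 → 0.70
Regress the observed score toward the mean by the unreliability: T̂ = 0.70·122.6 + 0.30·101.4 = 85.820 + 30.420 = 116.240.

116.24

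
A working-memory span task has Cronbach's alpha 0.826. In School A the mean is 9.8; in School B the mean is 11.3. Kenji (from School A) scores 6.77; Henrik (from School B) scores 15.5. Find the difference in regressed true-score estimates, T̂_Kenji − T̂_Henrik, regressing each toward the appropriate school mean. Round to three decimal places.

-7.472

T̂_Kenji = 0.826(6.77) + 0.174(9.8) = 7.29722
T̂_Henrik = 0.826(15.5) + 0.174(11.3) = 14.76920
Difference = 7.29722 − 14.76920 = -7.47198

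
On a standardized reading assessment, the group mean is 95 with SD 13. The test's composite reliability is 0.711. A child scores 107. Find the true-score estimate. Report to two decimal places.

T̂ = ρX + (1 − ρ)μ
  = 0.711 × 107 + 0.289 × 95
  = 76.077 + 27.455
  = 103.532
  ≈ 103.53

103.53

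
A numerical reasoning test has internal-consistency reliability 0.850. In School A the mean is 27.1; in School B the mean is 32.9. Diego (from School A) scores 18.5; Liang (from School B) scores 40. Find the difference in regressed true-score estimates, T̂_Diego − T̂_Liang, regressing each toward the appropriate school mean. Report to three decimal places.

-19.145

T̂_Diego = 0.850(18.5) + 0.150(27.1) = 19.79000
T̂_Liang = 0.850(40) + 0.150(32.9) = 38.93500
Difference = 19.79000 − 38.93500 = -19.14500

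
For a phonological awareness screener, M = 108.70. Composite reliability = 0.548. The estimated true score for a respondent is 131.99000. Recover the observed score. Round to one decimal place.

151.2

T̂ = ρX + (1 − ρ)μ  ⇒  X = (T̂ − (1 − ρ)μ) / ρ
X = (131.99000 − 0.452 × 108.70) / 0.548 = (131.99000 − 49.13240) / 0.548 = 82.85760 / 0.548 = 151.200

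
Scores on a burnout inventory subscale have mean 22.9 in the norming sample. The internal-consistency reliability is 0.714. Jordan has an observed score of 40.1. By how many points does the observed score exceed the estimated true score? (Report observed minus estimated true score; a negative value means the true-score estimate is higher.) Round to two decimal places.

4.92

T̂ = ρX + (1 − ρ)μ
  = 0.714 × 40.1 + 0.286 × 22.9
  = 28.6314 + 6.5494
  = 35.1808
  ≈ 35.181
X − T̂ = 40.1 − 35.181 = 4.919 → 4.92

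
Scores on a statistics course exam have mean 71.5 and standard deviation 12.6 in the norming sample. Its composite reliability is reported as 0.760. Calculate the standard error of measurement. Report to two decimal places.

6.17

SEM = SD · √(1 − ρ) = 12.6 × √0.240 = 12.6 × 0.4899 = 6.173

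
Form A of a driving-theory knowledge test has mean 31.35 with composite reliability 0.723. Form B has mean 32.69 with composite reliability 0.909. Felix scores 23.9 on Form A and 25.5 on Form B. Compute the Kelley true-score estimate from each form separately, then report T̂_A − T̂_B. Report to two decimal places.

T̂_A = 0.723(23.9) + 0.277(31.35) = 25.9637
T̂_B = 0.909(25.5) + 0.091(32.69) = 26.1543
T̂_A − T̂_B = -0.1906

-0.19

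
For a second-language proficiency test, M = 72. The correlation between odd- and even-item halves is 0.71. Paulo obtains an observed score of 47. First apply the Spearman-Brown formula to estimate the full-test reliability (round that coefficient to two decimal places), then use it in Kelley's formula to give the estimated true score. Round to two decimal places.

Spearman-Brown: ρ = 2r/(1 + r) = 2(0.71)/(1 + 0.71) = 1.420/1.71 = 0.8304 → 0.83
T̂ = ρX + (1 − ρ)μ
  = 0.83 × 47 + 0.17 × 72
  = 39.01 + 12.24
  = 51.250
  ≈ 51.25

51.25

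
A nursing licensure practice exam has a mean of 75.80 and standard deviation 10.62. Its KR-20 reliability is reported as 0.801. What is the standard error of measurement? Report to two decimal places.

4.74

SEM = SD · √(1 − ρ) = 10.62 × √0.199 = 10.62 × 0.4461 = 4.738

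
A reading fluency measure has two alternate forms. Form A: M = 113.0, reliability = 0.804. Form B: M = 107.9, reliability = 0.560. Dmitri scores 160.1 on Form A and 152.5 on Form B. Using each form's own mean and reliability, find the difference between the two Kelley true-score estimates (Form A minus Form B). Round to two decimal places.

T̂_A = 0.804(160.1) + 0.196(113.0) = 150.8684
T̂_B = 0.560(152.5) + 0.440(107.9) = 132.8760
T̂_A − T̂_B = 17.9924

17.99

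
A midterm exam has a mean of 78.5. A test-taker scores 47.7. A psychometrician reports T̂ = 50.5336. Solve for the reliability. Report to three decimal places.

0.908

T̂ = ρX + (1 − ρ)μ  ⇒  T̂ − μ = ρ(X − μ)
ρ = (T̂ − μ)/(X − μ) = (50.5336 − 78.5) / (47.7 − 78.5) = -27.9664 / -30.8 = 0.90800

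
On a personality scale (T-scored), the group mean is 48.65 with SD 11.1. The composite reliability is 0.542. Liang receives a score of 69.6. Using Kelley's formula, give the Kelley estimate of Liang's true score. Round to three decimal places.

60.005

T̂ = ρX + (1 − ρ)μ
  = 0.542 × 69.6 + 0.458 × 48.65
  = 37.7232 + 22.28170
  = 60.0049
  ≈ 60.005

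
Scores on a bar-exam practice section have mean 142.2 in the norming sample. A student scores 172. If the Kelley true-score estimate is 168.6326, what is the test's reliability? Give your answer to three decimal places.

0.887

T̂ = ρX + (1 − ρ)μ  ⇒  T̂ − μ = ρ(X − μ)
ρ = (T̂ − μ)/(X − μ) = (168.6326 − 142.2) / (172 − 142.2) = 26.4326 / 29.8 = 0.88700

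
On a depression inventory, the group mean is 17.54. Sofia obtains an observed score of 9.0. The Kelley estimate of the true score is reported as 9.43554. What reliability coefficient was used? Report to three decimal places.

T̂ = ρX + (1 − ρ)μ  ⇒  T̂ − μ = ρ(X − μ)
ρ = (T̂ − μ)/(X − μ) = (9.43554 − 17.54) / (9.0 − 17.54) = -8.10446 / -8.54 = 0.94900

0.949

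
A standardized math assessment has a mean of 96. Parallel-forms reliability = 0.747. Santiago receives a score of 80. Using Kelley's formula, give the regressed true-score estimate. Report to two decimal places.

T̂ = ρX + (1 − ρ)μ
  = 0.747 × 80 + 0.253 × 96
  = 59.760 + 24.288
  = 84.048
  ≈ 84.05

84.05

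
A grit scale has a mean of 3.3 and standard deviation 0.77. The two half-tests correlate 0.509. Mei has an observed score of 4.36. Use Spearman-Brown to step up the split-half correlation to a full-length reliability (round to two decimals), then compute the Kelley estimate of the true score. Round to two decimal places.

Spearman-Brown: ρ = 2r/(1 + r) = 2(0.509)/(1 + 0.509) = 1.0180/1.509 = 0.6746 → 0.67
Kelley's formula gives T̂ = 0.67·4.36 + 0.33·3.3 = 2.9212 + 1.089 = 4.010.

4.01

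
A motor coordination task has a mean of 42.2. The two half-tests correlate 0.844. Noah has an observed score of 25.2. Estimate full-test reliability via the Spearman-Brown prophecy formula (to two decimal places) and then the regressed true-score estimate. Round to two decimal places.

26.56

Spearman-Brown: ρ = 2r/(1 + r) = 2(0.844)/(1 + 0.844) = 1.6880/1.844 = 0.9154 → 0.92
Weight the observed score by reliability and the mean by (1 − reliability): T̂ = 0.92·25.2 + 0.08·42.2 = 23.184 + 3.376 = 26.560.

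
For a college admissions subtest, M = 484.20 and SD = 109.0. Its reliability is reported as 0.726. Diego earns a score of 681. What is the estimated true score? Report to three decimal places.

T̂ = ρX + (1 − ρ)μ
  = 0.726 × 681 + 0.274 × 484.20
  = 494.406 + 132.67080
  = 627.0768
  ≈ 627.077

627.077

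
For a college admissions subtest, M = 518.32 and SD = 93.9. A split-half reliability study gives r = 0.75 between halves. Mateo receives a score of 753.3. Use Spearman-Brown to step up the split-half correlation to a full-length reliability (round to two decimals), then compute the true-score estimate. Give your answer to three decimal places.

720.403

Spearman-Brown: ρ = 2r/(1 + r) = 2(0.75)/(1 + 0.75) = 1.500/1.75 = 0.8571 → 0.86
T̂ = 0.86(753.3) + 0.14(518.32) = 647.838 + 72.5648 = 720.4028 → 720.403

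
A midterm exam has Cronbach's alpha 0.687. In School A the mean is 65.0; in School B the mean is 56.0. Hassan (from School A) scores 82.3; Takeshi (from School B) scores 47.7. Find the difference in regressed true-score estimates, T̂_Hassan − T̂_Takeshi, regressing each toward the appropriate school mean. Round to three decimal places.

26.587

T̂_Hassan = 0.687(82.3) + 0.313(65.0) = 76.88510
T̂_Takeshi = 0.687(47.7) + 0.313(56.0) = 50.29790
Difference = 76.88510 − 50.29790 = 26.58720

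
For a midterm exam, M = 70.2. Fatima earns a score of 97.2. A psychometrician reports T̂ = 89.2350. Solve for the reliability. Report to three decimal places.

0.705

T̂ = ρX + (1 − ρ)μ  ⇒  T̂ − μ = ρ(X − μ)
ρ = (T̂ − μ)/(X − μ) = (89.2350 − 70.2) / (97.2 − 70.2) = 19.0350 / 27.0 = 0.70500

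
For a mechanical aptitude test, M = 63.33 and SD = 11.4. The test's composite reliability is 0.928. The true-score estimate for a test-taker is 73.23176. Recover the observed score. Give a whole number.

74

T̂ = ρX + (1 − ρ)μ  ⇒  X = (T̂ − (1 − ρ)μ) / ρ
X = (73.23176 − 0.072 × 63.33) / 0.928 = (73.23176 − 4.55976) / 0.928 = 68.67200 / 0.928 = 74.00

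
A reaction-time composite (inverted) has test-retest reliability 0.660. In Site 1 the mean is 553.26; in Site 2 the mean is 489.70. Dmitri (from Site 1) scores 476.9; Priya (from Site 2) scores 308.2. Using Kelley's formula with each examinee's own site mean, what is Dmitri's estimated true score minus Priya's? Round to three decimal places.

132.952

T̂_Dmitri = 0.660(476.9) + 0.340(553.26) = 502.86240
T̂_Priya = 0.660(308.2) + 0.340(489.70) = 369.91000
Difference = 502.86240 − 369.91000 = 132.95240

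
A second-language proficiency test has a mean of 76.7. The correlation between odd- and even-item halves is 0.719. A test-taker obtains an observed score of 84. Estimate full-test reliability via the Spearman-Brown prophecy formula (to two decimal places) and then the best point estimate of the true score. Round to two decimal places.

82.83

Spearman-Brown: ρ = 2r/(1 + r) = 2(0.719)/(1 + 0.719) = 1.4380/1.719 = 0.8365 → 0.84
T̂ = ρX + (1 − ρ)μ
  = 0.84 × 84 + 0.16 × 76.7
  = 70.56 + 12.272
  = 82.832
  ≈ 82.83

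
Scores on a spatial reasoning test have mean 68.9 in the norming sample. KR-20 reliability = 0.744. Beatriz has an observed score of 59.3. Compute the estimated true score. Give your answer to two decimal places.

61.76

T̂ = 0.744(59.3) + 0.256(68.9) = 44.1192 + 17.6384 = 61.758 → 61.76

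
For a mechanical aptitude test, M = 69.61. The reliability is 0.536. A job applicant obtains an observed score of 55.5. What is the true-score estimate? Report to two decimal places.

62.05

Regress the observed score toward the mean by the unreliability: T̂ = 0.536·55.5 + 0.464·69.61 = 29.7480 + 32.29904 = 62.047.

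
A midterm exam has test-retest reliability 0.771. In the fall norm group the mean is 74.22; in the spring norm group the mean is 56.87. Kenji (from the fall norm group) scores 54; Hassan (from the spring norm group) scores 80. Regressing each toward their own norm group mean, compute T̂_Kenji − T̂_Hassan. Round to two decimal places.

-16.07

T̂_Kenji = 0.771(54) + 0.229(74.22) = 58.6304
T̂_Hassan = 0.771(80) + 0.229(56.87) = 74.7032
Difference = 58.6304 − 74.7032 = -16.0728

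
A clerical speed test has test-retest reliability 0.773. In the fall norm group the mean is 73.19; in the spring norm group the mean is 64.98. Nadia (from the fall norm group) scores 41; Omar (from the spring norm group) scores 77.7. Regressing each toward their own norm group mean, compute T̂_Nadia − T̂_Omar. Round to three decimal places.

T̂_Nadia = 0.773(41) + 0.227(73.19) = 48.30713
T̂_Omar = 0.773(77.7) + 0.227(64.98) = 74.81256
Difference = 48.30713 − 74.81256 = -26.50543

-26.505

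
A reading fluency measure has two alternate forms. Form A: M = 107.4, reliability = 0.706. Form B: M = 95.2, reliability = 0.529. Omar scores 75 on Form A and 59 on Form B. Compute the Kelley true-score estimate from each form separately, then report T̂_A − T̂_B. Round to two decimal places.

8.48

T̂_A = 0.706(75) + 0.294(107.4) = 84.5256
T̂_B = 0.529(59) + 0.471(95.2) = 76.0502
T̂_A − T̂_B = 8.4754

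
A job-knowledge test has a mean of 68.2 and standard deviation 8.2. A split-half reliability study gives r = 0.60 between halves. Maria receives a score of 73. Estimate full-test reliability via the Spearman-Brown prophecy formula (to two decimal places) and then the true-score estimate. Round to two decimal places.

Spearman-Brown: ρ = 2r/(1 + r) = 2(0.60)/(1 + 0.60) = 1.200/1.60 = 0.7500 → 0.75
T̂ = ρX + (1 − ρ)μ
  = 0.75 × 73 + 0.25 × 68.2
  = 54.75 + 17.050
  = 71.800
  ≈ 71.80

71.80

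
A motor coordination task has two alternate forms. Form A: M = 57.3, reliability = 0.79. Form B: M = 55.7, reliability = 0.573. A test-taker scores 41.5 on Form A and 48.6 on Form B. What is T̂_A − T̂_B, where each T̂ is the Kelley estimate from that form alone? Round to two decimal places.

T̂_A = 0.79(41.5) + 0.21(57.3) = 44.8180
T̂_B = 0.573(48.6) + 0.427(55.7) = 51.6317
T̂_A − T̂_B = -6.8137

-6.81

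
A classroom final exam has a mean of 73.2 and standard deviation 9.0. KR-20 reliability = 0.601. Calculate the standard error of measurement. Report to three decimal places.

5.685

SEM = SD · √(1 − ρ) = 9.0 × √0.399 = 9.0 × 0.6317 = 5.6850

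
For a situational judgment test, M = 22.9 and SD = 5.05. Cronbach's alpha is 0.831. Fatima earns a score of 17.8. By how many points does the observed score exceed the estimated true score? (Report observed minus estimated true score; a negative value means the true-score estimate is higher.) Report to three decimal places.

T̂ = ρX + (1 − ρ)μ
  = 0.831 × 17.8 + 0.169 × 22.9
  = 14.7918 + 3.8701
  = 18.66190
  ≈ 18.6619
X − T̂ = 17.8 − 18.6619 = -0.8619 → -0.862

-0.862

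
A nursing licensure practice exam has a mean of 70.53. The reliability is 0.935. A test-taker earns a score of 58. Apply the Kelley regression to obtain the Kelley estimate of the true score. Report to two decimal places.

58.81

Kelley's formula gives T̂ = 0.935·58 + 0.065·70.53 = 54.230 + 4.58445 = 58.814.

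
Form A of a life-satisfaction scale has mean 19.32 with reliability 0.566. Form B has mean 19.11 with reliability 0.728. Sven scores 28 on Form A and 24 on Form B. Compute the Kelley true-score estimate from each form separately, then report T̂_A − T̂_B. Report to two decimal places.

T̂_A = 0.566(28) + 0.434(19.32) = 24.2329
T̂_B = 0.728(24) + 0.272(19.11) = 22.6699
T̂_A − T̂_B = 1.5630

1.56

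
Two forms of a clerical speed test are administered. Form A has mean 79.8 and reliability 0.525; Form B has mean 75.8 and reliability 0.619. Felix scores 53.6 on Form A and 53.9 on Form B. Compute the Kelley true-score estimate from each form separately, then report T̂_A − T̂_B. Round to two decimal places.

3.80

T̂_A = 0.525(53.6) + 0.475(79.8) = 66.0450
T̂_B = 0.619(53.9) + 0.381(75.8) = 62.2439
T̂_A − T̂_B = 3.8011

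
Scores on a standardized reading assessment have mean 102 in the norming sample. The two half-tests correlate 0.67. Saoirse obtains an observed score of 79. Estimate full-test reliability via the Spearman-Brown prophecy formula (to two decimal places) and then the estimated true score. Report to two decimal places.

Spearman-Brown: ρ = 2r/(1 + r) = 2(0.67)/(1 + 0.67) = 1.340/1.67 = 0.8024 → 0.80
T̂ = ρX + (1 − ρ)μ
  = 0.80 × 79 + 0.20 × 102
  = 63.20 + 20.40
  = 83.600
  ≈ 83.60

83.60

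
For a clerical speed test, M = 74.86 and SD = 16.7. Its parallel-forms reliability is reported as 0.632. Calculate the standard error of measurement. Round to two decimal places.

SEM = SD · √(1 − ρ) = 16.7 × √0.368 = 16.7 × 0.6066 = 10.131

10.13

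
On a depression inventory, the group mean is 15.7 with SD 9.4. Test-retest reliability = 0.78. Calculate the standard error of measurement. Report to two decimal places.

4.41

SEM = SD · √(1 − ρ) = 9.4 × √0.22 = 9.4 × 0.4690 = 4.409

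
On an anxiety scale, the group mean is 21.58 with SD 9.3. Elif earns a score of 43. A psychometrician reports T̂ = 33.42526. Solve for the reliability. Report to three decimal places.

0.553

T̂ = ρX + (1 − ρ)μ  ⇒  T̂ − μ = ρ(X − μ)
ρ = (T̂ − μ)/(X − μ) = (33.42526 − 21.58) / (43 − 21.58) = 11.84526 / 21.42 = 0.55300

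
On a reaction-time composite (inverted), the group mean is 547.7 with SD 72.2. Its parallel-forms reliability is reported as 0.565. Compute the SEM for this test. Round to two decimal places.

47.62

SEM = SD · √(1 − ρ) = 72.2 × √0.435 = 72.2 × 0.6595 = 47.619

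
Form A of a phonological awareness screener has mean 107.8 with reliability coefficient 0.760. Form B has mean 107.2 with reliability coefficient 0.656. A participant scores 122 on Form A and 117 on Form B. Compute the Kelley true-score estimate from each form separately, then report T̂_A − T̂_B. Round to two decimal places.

T̂_A = 0.760(122) + 0.240(107.8) = 118.5920
T̂_B = 0.656(117) + 0.344(107.2) = 113.6288
T̂_A − T̂_B = 4.9632

4.96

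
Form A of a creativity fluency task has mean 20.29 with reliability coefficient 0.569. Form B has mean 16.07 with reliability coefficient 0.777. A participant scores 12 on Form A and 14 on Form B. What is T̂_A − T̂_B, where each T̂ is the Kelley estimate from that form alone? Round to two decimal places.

T̂_A = 0.569(12) + 0.431(20.29) = 15.5730
T̂_B = 0.777(14) + 0.223(16.07) = 14.4616
T̂_A − T̂_B = 1.1114

1.11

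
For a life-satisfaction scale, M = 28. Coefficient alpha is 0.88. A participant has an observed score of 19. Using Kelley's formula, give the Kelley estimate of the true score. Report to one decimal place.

20.1

Weight the observed score by reliability and the mean by (1 − reliability): T̂ = 0.88·19 + 0.12·28 = 16.72 + 3.36 = 20.08.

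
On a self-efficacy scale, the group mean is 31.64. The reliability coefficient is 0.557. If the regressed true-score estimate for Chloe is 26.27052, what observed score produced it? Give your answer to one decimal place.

22.0

T̂ = ρX + (1 − ρ)μ  ⇒  X = (T̂ − (1 − ρ)μ) / ρ
X = (26.27052 − 0.443 × 31.64) / 0.557 = (26.27052 − 14.01652) / 0.557 = 12.25400 / 0.557 = 22.000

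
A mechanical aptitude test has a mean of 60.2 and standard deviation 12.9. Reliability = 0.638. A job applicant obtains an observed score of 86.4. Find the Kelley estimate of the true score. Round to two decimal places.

76.92

Weight the observed score by reliability and the mean by (1 − reliability): T̂ = 0.638·86.4 + 0.362·60.2 = 55.1232 + 21.7924 = 76.916.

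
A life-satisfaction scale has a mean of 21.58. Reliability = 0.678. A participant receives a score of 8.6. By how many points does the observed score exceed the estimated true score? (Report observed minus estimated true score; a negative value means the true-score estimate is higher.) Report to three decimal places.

T̂ = ρX + (1 − ρ)μ
  = 0.678 × 8.6 + 0.322 × 21.58
  = 5.8308 + 6.94876
  = 12.77956
  ≈ 12.7796
X − T̂ = 8.6 − 12.7796 = -4.1796 → -4.180

-4.180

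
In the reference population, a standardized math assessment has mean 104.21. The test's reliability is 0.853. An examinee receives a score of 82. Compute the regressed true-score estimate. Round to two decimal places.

T̂ = 0.853(82) + 0.147(104.21) = 69.946 + 15.31887 = 85.265 → 85.26

85.26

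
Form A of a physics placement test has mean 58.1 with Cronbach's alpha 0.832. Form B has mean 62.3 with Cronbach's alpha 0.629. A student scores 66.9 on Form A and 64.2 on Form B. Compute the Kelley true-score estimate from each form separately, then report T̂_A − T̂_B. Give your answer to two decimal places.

T̂_A = 0.832(66.9) + 0.168(58.1) = 65.4216
T̂_B = 0.629(64.2) + 0.371(62.3) = 63.4951
T̂_A − T̂_B = 1.9265

1.93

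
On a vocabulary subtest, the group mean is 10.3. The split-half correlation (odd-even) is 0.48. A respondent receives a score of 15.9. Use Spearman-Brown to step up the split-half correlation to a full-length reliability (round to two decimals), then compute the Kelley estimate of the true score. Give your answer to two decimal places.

13.94

Spearman-Brown: ρ = 2r/(1 + r) = 2(0.48)/(1 + 0.48) = 0.960/1.48 = 0.6486 → 0.65
Weight the observed score by reliability and the mean by (1 − reliability): T̂ = 0.65·15.9 + 0.35·10.3 = 10.335 + 3.605 = 13.940.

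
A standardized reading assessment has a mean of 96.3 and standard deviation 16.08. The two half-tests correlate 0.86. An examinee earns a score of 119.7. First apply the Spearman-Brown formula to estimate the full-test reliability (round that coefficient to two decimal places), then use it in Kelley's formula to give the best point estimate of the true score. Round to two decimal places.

Spearman-Brown: ρ = 2r/(1 + r) = 2(0.86)/(1 + 0.86) = 1.720/1.86 = 0.9247 → 0.92
T̂ = 0.92(119.7) + 0.08(96.3) = 110.124 + 7.704 = 117.828 → 117.83

117.83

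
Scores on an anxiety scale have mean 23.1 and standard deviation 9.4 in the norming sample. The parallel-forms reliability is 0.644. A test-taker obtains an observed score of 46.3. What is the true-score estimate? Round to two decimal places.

38.04

T̂ = 0.644(46.3) + 0.356(23.1) = 29.8172 + 8.2236 = 38.041 → 38.04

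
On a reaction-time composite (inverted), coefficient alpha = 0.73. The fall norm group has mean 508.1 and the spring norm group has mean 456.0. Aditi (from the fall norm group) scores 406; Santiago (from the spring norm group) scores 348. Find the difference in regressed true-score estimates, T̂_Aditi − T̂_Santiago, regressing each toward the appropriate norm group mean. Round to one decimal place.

T̂_Aditi = 0.73(406) + 0.27(508.1) = 433.567
T̂_Santiago = 0.73(348) + 0.27(456.0) = 377.160
Difference = 433.567 − 377.160 = 56.407

56.4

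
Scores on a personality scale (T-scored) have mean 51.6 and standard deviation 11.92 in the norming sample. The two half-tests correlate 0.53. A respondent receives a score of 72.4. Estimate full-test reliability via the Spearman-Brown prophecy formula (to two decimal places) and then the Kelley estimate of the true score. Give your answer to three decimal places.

Spearman-Brown: ρ = 2r/(1 + r) = 2(0.53)/(1 + 0.53) = 1.060/1.53 = 0.6928 → 0.69
Regress the observed score toward the mean by the unreliability: T̂ = 0.69·72.4 + 0.31·51.6 = 49.956 + 15.996 = 65.9520.

65.952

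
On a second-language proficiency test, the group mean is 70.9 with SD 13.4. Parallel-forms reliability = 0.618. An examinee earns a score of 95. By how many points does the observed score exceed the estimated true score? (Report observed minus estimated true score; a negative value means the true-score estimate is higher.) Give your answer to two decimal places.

T̂ = ρX + (1 − ρ)μ
  = 0.618 × 95 + 0.382 × 70.9
  = 58.710 + 27.0838
  = 85.7938
  ≈ 85.794
X − T̂ = 95 − 85.794 = 9.206 → 9.21

9.21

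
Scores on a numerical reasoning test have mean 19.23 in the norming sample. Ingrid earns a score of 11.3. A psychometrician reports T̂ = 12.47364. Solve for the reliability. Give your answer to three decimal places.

T̂ = ρX + (1 − ρ)μ  ⇒  T̂ − μ = ρ(X − μ)
ρ = (T̂ − μ)/(X − μ) = (12.47364 − 19.23) / (11.3 − 19.23) = -6.75636 / -7.93 = 0.85200

0.852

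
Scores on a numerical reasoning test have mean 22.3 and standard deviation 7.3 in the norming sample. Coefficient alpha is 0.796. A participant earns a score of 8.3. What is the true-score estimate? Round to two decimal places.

Weight the observed score by reliability and the mean by (1 − reliability): T̂ = 0.796·8.3 + 0.204·22.3 = 6.6068 + 4.5492 = 11.156.

11.16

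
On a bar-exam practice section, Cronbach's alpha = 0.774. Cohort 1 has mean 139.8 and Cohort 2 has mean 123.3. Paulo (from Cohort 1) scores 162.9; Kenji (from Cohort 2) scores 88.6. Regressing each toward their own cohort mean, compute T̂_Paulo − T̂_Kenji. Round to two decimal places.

T̂_Paulo = 0.774(162.9) + 0.226(139.8) = 157.6794
T̂_Kenji = 0.774(88.6) + 0.226(123.3) = 96.4422
Difference = 157.6794 − 96.4422 = 61.2372

61.24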